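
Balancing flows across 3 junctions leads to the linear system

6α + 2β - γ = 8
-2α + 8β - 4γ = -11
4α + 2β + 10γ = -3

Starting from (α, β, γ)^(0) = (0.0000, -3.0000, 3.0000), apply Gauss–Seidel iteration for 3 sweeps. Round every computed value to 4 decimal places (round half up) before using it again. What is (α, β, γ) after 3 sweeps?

Iteration 1:
  α = (8 - (2)·-3.0000 - (-1)·3.0000) / (6) = 2.8333
  β = (-11 - (-2)·2.8333 - (-4)·3.0000) / (8) = 0.8333
  γ = (-3 - (4)·2.8333 - (2)·0.8333) / (10) = -1.6000
Iteration 2:
  α = (8 - (2)·0.8333 - (-1)·-1.6000) / (6) = 0.7889
  β = (-11 - (-2)·0.7889 - (-4)·-1.6000) / (8) = -1.9778
  γ = (-3 - (4)·0.7889 - (2)·-1.9778) / (10) = -0.2200
Iteration 3:
  α = (8 - (2)·-1.9778 - (-1)·-0.2200) / (6) = 1.9559
  β = (-11 - (-2)·1.9559 - (-4)·-0.2200) / (8) = -0.9960
  γ = (-3 - (4)·1.9559 - (2)·-0.9960) / (10) = -0.8832

(1.9559, -0.9960, -0.8832)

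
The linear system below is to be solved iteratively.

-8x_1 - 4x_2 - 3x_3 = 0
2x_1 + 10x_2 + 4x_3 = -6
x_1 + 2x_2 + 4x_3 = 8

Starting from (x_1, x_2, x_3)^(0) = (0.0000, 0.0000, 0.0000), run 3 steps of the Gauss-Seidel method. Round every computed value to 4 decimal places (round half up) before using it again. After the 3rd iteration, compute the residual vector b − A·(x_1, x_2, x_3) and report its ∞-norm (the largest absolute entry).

0.7941

Iteration 1:
  x_1 = (0 - (-4)·0.0000 - (-3)·0.0000) / (-8) = 0.0000
  x_2 = (-6 - (2)·0.0000 - (4)·0.0000) / (10) = -0.6000
  x_3 = (8 - (1)·0.0000 - (2)·-0.6000) / (4) = 2.3000
Iteration 2:
  x_1 = (0 - (-4)·-0.6000 - (-3)·2.3000) / (-8) = -0.5625
  x_2 = (-6 - (2)·-0.5625 - (4)·2.3000) / (10) = -1.4075
  x_3 = (8 - (1)·-0.5625 - (2)·-1.4075) / (4) = 2.8444
Iteration 3:
  x_1 = (0 - (-4)·-1.4075 - (-3)·2.8444) / (-8) = -0.3629
  x_2 = (-6 - (2)·-0.3629 - (4)·2.8444) / (10) = -1.6652
  x_3 = (8 - (1)·-0.3629 - (2)·-1.6652) / (4) = 2.9233
Residual b − A·x = (-0.7941, -0.3154, 0.0001); ∞-norm = 0.7941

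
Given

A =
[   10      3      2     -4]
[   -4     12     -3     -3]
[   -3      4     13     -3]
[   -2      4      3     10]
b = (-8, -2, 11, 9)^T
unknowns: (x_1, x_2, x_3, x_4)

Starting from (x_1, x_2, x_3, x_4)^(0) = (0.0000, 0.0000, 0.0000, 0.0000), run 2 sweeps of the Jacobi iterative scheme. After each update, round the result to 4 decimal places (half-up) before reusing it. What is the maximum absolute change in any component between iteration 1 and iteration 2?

Iteration 1:
  x_1 = (-8 - (3)·0.0000 - (2)·0.0000 - (-4)·0.0000) / (10) = -0.8000
  x_2 = (-2 - (-4)·0.0000 - (-3)·0.0000 - (-3)·0.0000) / (12) = -0.1667
  x_3 = (11 - (-3)·0.0000 - (4)·0.0000 - (-3)·0.0000) / (13) = 0.8462
  x_4 = (9 - (-2)·0.0000 - (4)·0.0000 - (3)·0.0000) / (10) = 0.9000
Iteration 2:
  x_1 = (-8 - (3)·-0.1667 - (2)·0.8462 - (-4)·0.9000) / (10) = -0.5592
  x_2 = (-2 - (-4)·-0.8000 - (-3)·0.8462 - (-3)·0.9000) / (12) = 0.0032
  x_3 = (11 - (-3)·-0.8000 - (4)·-0.1667 - (-3)·0.9000) / (13) = 0.9205
  x_4 = (9 - (-2)·-0.8000 - (4)·-0.1667 - (3)·0.8462) / (10) = 0.5528
Change: (0.2408, 0.1699, 0.0743, -0.3472) → max |·| = 0.3472

0.3472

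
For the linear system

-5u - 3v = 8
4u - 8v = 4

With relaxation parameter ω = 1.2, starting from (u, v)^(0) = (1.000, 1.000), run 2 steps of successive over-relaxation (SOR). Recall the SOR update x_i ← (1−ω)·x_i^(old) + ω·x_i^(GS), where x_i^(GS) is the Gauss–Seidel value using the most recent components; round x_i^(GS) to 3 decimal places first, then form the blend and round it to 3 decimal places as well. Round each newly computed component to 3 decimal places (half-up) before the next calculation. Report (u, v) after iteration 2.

(0.450, 0.171)

Iteration 1:
  u: GS value = (8 - (-3)·1.000) / (-5) = -2.200;  u ← (1−ω)·1.000 + ω·-2.200 = -2.840
  v: GS value = (4 - (4)·-2.840) / (-8) = -1.920;  v ← (1−ω)·1.000 + ω·-1.920 = -2.504
Iteration 2:
  u: GS value = (8 - (-3)·-2.504) / (-5) = -0.098;  u ← (1−ω)·-2.840 + ω·-0.098 = 0.450
  v: GS value = (4 - (4)·0.450) / (-8) = -0.275;  v ← (1−ω)·-2.504 + ω·-0.275 = 0.171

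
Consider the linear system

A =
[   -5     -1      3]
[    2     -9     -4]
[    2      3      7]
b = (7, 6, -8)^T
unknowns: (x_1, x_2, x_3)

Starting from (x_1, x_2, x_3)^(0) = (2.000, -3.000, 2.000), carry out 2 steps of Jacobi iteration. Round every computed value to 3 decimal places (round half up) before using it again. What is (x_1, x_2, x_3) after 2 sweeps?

Iteration 1:
  x_1 = (7 - (-1)·-3.000 - (3)·2.000) / (-5) = 0.400
  x_2 = (6 - (2)·2.000 - (-4)·2.000) / (-9) = -1.111
  x_3 = (-8 - (2)·2.000 - (3)·-3.000) / (7) = -0.429
Iteration 2:
  x_1 = (7 - (-1)·-1.111 - (3)·-0.429) / (-5) = -1.435
  x_2 = (6 - (2)·0.400 - (-4)·-0.429) / (-9) = -0.387
  x_3 = (-8 - (2)·0.400 - (3)·-1.111) / (7) = -0.781

(-1.435, -0.387, -0.781)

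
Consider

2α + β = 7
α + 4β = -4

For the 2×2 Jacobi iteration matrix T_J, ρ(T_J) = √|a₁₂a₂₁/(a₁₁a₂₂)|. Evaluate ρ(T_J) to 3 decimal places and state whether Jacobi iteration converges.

a₁₂a₂₁/(a₁₁a₂₂) = (1)·(1) / ((2)·(4)) = 0.125000
ρ = √|0.125000| = √0.125000 = 0.354
ρ < 1, so Jacobi converges

0.354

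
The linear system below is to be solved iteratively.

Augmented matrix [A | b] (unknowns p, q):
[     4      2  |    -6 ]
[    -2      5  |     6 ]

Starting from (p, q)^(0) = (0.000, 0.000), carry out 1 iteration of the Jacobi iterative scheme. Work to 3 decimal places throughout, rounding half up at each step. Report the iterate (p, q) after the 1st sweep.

Iteration 1:
  p = (-6 - (2)·0.000) / (4) = -1.500
  q = (6 - (-2)·0.000) / (5) = 1.200

(-1.500, 1.200)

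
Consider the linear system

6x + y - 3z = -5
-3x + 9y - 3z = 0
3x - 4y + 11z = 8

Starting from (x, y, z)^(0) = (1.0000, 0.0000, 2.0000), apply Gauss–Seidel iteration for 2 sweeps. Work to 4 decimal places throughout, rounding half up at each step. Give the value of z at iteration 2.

0.9147

Iteration 1:
  x = (-5 - (1)·0.0000 - (-3)·2.0000) / (6) = 0.1667
  y = (0 - (-3)·0.1667 - (-3)·2.0000) / (9) = 0.7222
  z = (8 - (3)·0.1667 - (-4)·0.7222) / (11) = 0.9444
Iteration 2:
  x = (-5 - (1)·0.7222 - (-3)·0.9444) / (6) = -0.4815
  y = (0 - (-3)·-0.4815 - (-3)·0.9444) / (9) = 0.1543
  z = (8 - (3)·-0.4815 - (-4)·0.1543) / (11) = 0.9147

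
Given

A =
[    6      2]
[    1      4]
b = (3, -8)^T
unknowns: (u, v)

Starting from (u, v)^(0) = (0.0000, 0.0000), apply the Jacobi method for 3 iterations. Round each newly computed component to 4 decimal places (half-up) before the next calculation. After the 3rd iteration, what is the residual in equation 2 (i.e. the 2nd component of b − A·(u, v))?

Iteration 1:
  u = (3 - (2)·0.0000) / (6) = 0.5000
  v = (-8 - (1)·0.0000) / (4) = -2.0000
Iteration 2:
  u = (3 - (2)·-2.0000) / (6) = 1.1667
  v = (-8 - (1)·0.5000) / (4) = -2.1250
Iteration 3:
  u = (3 - (2)·-2.1250) / (6) = 1.2083
  v = (-8 - (1)·1.1667) / (4) = -2.2917
Residual b − A·x = (0.3336, -0.0415)

-0.0415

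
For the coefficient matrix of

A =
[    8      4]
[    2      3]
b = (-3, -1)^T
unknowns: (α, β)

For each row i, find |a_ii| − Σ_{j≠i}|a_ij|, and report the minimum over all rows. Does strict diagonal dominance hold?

1

row 1: |8| − (4) = 4
row 2: |3| − (2) = 1
minimum over rows = 1 → strictly diagonally dominant (convergence guaranteed)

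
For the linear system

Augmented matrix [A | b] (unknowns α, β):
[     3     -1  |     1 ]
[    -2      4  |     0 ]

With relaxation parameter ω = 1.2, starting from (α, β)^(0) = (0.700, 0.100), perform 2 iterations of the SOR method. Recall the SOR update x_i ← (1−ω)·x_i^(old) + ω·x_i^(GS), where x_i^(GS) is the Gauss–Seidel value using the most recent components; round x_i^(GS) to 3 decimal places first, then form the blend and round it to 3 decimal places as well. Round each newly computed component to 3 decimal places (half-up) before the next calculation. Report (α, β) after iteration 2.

Iteration 1:
  α: GS value = (1 - (-1)·0.100) / (3) = 0.367;  α ← (1−ω)·0.700 + ω·0.367 = 0.300
  β: GS value = (0 - (-2)·0.300) / (4) = 0.150;  β ← (1−ω)·0.100 + ω·0.150 = 0.160
Iteration 2:
  α: GS value = (1 - (-1)·0.160) / (3) = 0.387;  α ← (1−ω)·0.300 + ω·0.387 = 0.404
  β: GS value = (0 - (-2)·0.404) / (4) = 0.202;  β ← (1−ω)·0.160 + ω·0.202 = 0.210

(0.404, 0.210)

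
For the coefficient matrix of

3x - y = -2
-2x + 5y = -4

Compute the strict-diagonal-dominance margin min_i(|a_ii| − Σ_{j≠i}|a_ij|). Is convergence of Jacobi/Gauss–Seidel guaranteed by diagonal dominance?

2

row 1: |3| − (1) = 2
row 2: |5| − (2) = 3
minimum over rows = 2 → strictly diagonally dominant (convergence guaranteed)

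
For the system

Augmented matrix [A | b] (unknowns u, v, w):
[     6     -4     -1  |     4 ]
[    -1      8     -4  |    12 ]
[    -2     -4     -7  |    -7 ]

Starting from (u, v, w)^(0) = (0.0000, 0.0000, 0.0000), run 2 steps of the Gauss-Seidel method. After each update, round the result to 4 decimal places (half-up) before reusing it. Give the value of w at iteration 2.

Iteration 1:
  u = (4 - (-4)·0.0000 - (-1)·0.0000) / (6) = 0.6667
  v = (12 - (-1)·0.6667 - (-4)·0.0000) / (8) = 1.5833
  w = (-7 - (-2)·0.6667 - (-4)·1.5833) / (-7) = -0.0952
Iteration 2:
  u = (4 - (-4)·1.5833 - (-1)·-0.0952) / (6) = 1.7063
  v = (12 - (-1)·1.7063 - (-4)·-0.0952) / (8) = 1.6657
  w = (-7 - (-2)·1.7063 - (-4)·1.6657) / (-7) = -0.4393

-0.4393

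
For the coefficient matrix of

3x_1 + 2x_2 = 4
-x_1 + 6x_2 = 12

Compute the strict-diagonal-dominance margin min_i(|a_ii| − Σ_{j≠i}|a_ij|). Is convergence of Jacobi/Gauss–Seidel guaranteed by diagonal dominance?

1

row 1: |3| − (2) = 1
row 2: |6| − (1) = 5
minimum over rows = 1 → strictly diagonally dominant (convergence guaranteed)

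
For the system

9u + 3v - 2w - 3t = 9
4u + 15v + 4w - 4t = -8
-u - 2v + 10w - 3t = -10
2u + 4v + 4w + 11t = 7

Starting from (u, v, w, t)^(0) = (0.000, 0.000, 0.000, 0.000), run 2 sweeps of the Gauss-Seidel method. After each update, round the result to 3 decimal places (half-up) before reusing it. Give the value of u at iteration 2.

Iteration 1:
  u = (9 - (3)·0.000 - (-2)·0.000 - (-3)·0.000) / (9) = 1.000
  v = (-8 - (4)·1.000 - (4)·0.000 - (-4)·0.000) / (15) = -0.800
  w = (-10 - (-1)·1.000 - (-2)·-0.800 - (-3)·0.000) / (10) = -1.060
  t = (7 - (2)·1.000 - (4)·-0.800 - (4)·-1.060) / (11) = 1.131
Iteration 2:
  u = (9 - (3)·-0.800 - (-2)·-1.060 - (-3)·1.131) / (9) = 1.408
  v = (-8 - (4)·1.408 - (4)·-1.060 - (-4)·1.131) / (15) = -0.325
  w = (-10 - (-1)·1.408 - (-2)·-0.325 - (-3)·1.131) / (10) = -0.585
  t = (7 - (2)·1.408 - (4)·-0.325 - (4)·-0.585) / (11) = 0.711

1.408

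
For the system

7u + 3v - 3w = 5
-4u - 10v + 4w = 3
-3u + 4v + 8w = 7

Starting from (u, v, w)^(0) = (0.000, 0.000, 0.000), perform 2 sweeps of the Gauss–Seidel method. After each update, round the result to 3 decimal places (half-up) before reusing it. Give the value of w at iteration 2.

1.647

Iteration 1:
  u = (5 - (3)·0.000 - (-3)·0.000) / (7) = 0.714
  v = (3 - (-4)·0.714 - (4)·0.000) / (-10) = -0.586
  w = (7 - (-3)·0.714 - (4)·-0.586) / (8) = 1.436
Iteration 2:
  u = (5 - (3)·-0.586 - (-3)·1.436) / (7) = 1.581
  v = (3 - (-4)·1.581 - (4)·1.436) / (-10) = -0.358
  w = (7 - (-3)·1.581 - (4)·-0.358) / (8) = 1.647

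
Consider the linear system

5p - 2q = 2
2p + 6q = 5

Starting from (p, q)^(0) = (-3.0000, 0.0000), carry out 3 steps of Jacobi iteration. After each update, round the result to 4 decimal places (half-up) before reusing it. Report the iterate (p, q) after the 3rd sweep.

(0.6800, 0.4556)

Iteration 1:
  p = (2 - (-2)·0.0000) / (5) = 0.4000
  q = (5 - (2)·-3.0000) / (6) = 1.8333
Iteration 2:
  p = (2 - (-2)·1.8333) / (5) = 1.1333
  q = (5 - (2)·0.4000) / (6) = 0.7000
Iteration 3:
  p = (2 - (-2)·0.7000) / (5) = 0.6800
  q = (5 - (2)·1.1333) / (6) = 0.4556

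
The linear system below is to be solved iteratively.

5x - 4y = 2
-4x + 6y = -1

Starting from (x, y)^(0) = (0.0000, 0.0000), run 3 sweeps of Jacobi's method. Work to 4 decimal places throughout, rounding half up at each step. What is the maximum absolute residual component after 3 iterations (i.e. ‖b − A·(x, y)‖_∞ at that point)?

0.8534

Iteration 1:
  x = (2 - (-4)·0.0000) / (5) = 0.4000
  y = (-1 - (-4)·0.0000) / (6) = -0.1667
Iteration 2:
  x = (2 - (-4)·-0.1667) / (5) = 0.2666
  y = (-1 - (-4)·0.4000) / (6) = 0.1000
Iteration 3:
  x = (2 - (-4)·0.1000) / (5) = 0.4800
  y = (-1 - (-4)·0.2666) / (6) = 0.0111
Residual b − A·x = (-0.3556, 0.8534); ∞-norm = 0.8534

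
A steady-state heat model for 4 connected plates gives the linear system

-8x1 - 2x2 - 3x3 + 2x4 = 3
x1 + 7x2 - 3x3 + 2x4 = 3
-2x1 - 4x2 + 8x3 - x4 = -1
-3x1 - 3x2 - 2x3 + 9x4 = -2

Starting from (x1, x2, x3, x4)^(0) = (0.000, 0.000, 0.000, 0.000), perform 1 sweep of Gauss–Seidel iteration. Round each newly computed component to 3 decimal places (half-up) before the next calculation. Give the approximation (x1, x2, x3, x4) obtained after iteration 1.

Iteration 1:
  x1 = (3 - (-2)·0.000 - (-3)·0.000 - (2)·0.000) / (-8) = -0.375
  x2 = (3 - (1)·-0.375 - (-3)·0.000 - (2)·0.000) / (7) = 0.482
  x3 = (-1 - (-2)·-0.375 - (-4)·0.482 - (-1)·0.000) / (8) = 0.022
  x4 = (-2 - (-3)·-0.375 - (-3)·0.482 - (-2)·0.022) / (9) = -0.182

(-0.375, 0.482, 0.022, -0.182)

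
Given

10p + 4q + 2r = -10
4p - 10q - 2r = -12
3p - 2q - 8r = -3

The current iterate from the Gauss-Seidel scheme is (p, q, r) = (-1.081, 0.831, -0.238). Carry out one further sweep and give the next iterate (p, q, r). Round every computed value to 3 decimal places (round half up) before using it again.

(-1.285, 0.734, -0.290)

One sweep:
  p = (-10 - (4)·0.831 - (2)·-0.238) / (10) = -1.285
  q = (-12 - (4)·-1.285 - (-2)·-0.238) / (-10) = 0.734
  r = (-3 - (3)·-1.285 - (-2)·0.734) / (-8) = -0.290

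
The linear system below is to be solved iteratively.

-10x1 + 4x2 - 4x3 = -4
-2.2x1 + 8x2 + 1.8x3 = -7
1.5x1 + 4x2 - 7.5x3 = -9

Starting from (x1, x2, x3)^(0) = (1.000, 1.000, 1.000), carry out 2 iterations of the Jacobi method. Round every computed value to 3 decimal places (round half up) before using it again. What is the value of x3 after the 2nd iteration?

Iteration 1:
  x1 = (-4 - (4)·1.000 - (-4)·1.000) / (-10) = 0.400
  x2 = (-7 - (-2.2)·1.000 - (1.8)·1.000) / (8) = -0.825
  x3 = (-9 - (1.5)·1.000 - (4)·1.000) / (-7.5) = 1.933
Iteration 2:
  x1 = (-4 - (4)·-0.825 - (-4)·1.933) / (-10) = -0.703
  x2 = (-7 - (-2.2)·0.400 - (1.8)·1.933) / (8) = -1.200
  x3 = (-9 - (1.5)·0.400 - (4)·-0.825) / (-7.5) = 0.840

0.840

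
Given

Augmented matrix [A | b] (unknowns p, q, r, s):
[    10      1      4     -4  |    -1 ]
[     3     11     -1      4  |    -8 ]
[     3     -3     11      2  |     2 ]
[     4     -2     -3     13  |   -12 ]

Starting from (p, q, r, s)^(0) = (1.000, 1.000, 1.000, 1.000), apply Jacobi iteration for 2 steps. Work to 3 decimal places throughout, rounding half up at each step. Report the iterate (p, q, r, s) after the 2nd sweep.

(-0.311, -0.365, 0.043, -1.057)

Iteration 1:
  p = (-1 - (1)·1.000 - (4)·1.000 - (-4)·1.000) / (10) = -0.200
  q = (-8 - (3)·1.000 - (-1)·1.000 - (4)·1.000) / (11) = -1.273
  r = (2 - (3)·1.000 - (-3)·1.000 - (2)·1.000) / (11) = 0.000
  s = (-12 - (4)·1.000 - (-2)·1.000 - (-3)·1.000) / (13) = -0.846
Iteration 2:
  p = (-1 - (1)·-1.273 - (4)·0.000 - (-4)·-0.846) / (10) = -0.311
  q = (-8 - (3)·-0.200 - (-1)·0.000 - (4)·-0.846) / (11) = -0.365
  r = (2 - (3)·-0.200 - (-3)·-1.273 - (2)·-0.846) / (11) = 0.043
  s = (-12 - (4)·-0.200 - (-2)·-1.273 - (-3)·0.000) / (13) = -1.057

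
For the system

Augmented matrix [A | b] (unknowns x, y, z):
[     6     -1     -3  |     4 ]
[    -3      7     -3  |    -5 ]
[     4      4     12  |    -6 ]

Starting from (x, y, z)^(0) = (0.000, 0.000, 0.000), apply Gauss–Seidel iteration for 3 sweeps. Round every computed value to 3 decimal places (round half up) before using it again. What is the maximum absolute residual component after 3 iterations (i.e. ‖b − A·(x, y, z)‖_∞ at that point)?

Iteration 1:
  x = (4 - (-1)·0.000 - (-3)·0.000) / (6) = 0.667
  y = (-5 - (-3)·0.667 - (-3)·0.000) / (7) = -0.428
  z = (-6 - (4)·0.667 - (4)·-0.428) / (12) = -0.580
Iteration 2:
  x = (4 - (-1)·-0.428 - (-3)·-0.580) / (6) = 0.305
  y = (-5 - (-3)·0.305 - (-3)·-0.580) / (7) = -0.832
  z = (-6 - (4)·0.305 - (4)·-0.832) / (12) = -0.324
Iteration 3:
  x = (4 - (-1)·-0.832 - (-3)·-0.324) / (6) = 0.366
  y = (-5 - (-3)·0.366 - (-3)·-0.324) / (7) = -0.696
  z = (-6 - (4)·0.366 - (4)·-0.696) / (12) = -0.390
Residual b − A·x = (-0.062, -0.200, 0.000); ∞-norm = 0.200

0.200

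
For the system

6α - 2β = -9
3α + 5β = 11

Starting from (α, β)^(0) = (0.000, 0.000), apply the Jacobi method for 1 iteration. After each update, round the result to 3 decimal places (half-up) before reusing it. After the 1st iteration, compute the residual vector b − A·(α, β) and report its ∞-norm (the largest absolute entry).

4.500

Iteration 1:
  α = (-9 - (-2)·0.000) / (6) = -1.500
  β = (11 - (3)·0.000) / (5) = 2.200
Residual b − A·x = (4.400, 4.500); ∞-norm = 4.500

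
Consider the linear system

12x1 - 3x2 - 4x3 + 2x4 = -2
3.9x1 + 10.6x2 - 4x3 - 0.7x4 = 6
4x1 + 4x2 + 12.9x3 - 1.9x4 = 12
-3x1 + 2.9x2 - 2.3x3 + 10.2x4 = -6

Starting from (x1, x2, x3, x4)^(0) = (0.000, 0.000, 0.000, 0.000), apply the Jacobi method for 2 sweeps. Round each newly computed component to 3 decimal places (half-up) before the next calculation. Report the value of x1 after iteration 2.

0.383

Iteration 1:
  x1 = (-2 - (-3)·0.000 - (-4)·0.000 - (2)·0.000) / (12) = -0.167
  x2 = (6 - (3.9)·0.000 - (-4)·0.000 - (-0.7)·0.000) / (10.6) = 0.566
  x3 = (12 - (4)·0.000 - (4)·0.000 - (-1.9)·0.000) / (12.9) = 0.930
  x4 = (-6 - (-3)·0.000 - (2.9)·0.000 - (-2.3)·0.000) / (10.2) = -0.588
Iteration 2:
  x1 = (-2 - (-3)·0.566 - (-4)·0.930 - (2)·-0.588) / (12) = 0.383
  x2 = (6 - (3.9)·-0.167 - (-4)·0.930 - (-0.7)·-0.588) / (10.6) = 0.940
  x3 = (12 - (4)·-0.167 - (4)·0.566 - (-1.9)·-0.588) / (12.9) = 0.720
  x4 = (-6 - (-3)·-0.167 - (2.9)·0.566 - (-2.3)·0.930) / (10.2) = -0.589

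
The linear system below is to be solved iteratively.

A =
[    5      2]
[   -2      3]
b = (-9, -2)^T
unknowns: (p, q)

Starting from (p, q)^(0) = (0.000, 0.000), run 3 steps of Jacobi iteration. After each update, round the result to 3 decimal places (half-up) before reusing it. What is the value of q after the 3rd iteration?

-1.689

Iteration 1:
  p = (-9 - (2)·0.000) / (5) = -1.800
  q = (-2 - (-2)·0.000) / (3) = -0.667
Iteration 2:
  p = (-9 - (2)·-0.667) / (5) = -1.533
  q = (-2 - (-2)·-1.800) / (3) = -1.867
Iteration 3:
  p = (-9 - (2)·-1.867) / (5) = -1.053
  q = (-2 - (-2)·-1.533) / (3) = -1.689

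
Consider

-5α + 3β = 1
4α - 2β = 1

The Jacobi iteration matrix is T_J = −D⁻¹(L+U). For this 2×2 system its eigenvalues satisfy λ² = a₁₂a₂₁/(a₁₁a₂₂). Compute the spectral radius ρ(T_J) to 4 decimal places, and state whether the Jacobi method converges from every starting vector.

1.0954

a₁₂a₂₁/(a₁₁a₂₂) = (3)·(4) / ((-5)·(-2)) = 1.200000
ρ = √|1.200000| = √1.200000 = 1.0954
ρ > 1, so Jacobi diverges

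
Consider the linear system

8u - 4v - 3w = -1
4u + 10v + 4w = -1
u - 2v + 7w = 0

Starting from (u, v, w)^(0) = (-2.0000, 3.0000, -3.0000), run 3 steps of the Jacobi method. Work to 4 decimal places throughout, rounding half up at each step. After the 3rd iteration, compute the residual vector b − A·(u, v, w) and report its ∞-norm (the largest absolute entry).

Iteration 1:
  u = (-1 - (-4)·3.0000 - (-3)·-3.0000) / (8) = 0.2500
  v = (-1 - (4)·-2.0000 - (4)·-3.0000) / (10) = 1.9000
  w = (0 - (1)·-2.0000 - (-2)·3.0000) / (7) = 1.1429
Iteration 2:
  u = (-1 - (-4)·1.9000 - (-3)·1.1429) / (8) = 1.2536
  v = (-1 - (4)·0.2500 - (4)·1.1429) / (10) = -0.6572
  w = (0 - (1)·0.2500 - (-2)·1.9000) / (7) = 0.5071
Iteration 3:
  u = (-1 - (-4)·-0.6572 - (-3)·0.5071) / (8) = -0.2634
  v = (-1 - (4)·1.2536 - (4)·0.5071) / (10) = -0.8043
  w = (0 - (1)·1.2536 - (-2)·-0.6572) / (7) = -0.3669
Residual b − A·x = (-3.2107, 9.5642, 1.2231); ∞-norm = 9.5642

9.5642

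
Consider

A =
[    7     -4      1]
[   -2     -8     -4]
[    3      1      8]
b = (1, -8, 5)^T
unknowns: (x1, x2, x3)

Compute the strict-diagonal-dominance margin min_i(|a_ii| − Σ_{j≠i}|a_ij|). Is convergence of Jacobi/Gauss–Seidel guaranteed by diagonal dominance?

2

row 1: |7| − (4+1) = 2
row 2: |-8| − (2+4) = 2
row 3: |8| − (3+1) = 4
minimum over rows = 2 → strictly diagonally dominant (convergence guaranteed)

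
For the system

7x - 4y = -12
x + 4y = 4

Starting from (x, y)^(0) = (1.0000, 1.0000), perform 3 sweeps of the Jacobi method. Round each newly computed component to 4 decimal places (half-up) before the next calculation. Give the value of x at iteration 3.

-0.9796

Iteration 1:
  x = (-12 - (-4)·1.0000) / (7) = -1.1429
  y = (4 - (1)·1.0000) / (4) = 0.7500
Iteration 2:
  x = (-12 - (-4)·0.7500) / (7) = -1.2857
  y = (4 - (1)·-1.1429) / (4) = 1.2857
Iteration 3:
  x = (-12 - (-4)·1.2857) / (7) = -0.9796
  y = (4 - (1)·-1.2857) / (4) = 1.3214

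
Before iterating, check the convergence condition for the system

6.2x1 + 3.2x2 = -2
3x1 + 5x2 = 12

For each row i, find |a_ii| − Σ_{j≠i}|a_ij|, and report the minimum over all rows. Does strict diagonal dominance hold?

row 1: |6.2| − (3.2) = 3
row 2: |5| − (3) = 2
minimum over rows = 2 → strictly diagonally dominant (convergence guaranteed)

2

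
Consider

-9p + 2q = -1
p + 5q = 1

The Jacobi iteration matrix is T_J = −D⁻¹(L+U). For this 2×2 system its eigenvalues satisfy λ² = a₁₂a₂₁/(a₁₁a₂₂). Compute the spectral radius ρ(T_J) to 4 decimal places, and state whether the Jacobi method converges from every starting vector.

0.2108

a₁₂a₂₁/(a₁₁a₂₂) = (2)·(1) / ((-9)·(5)) = -0.044444
ρ = √|-0.044444| = √0.044444 = 0.2108
ρ < 1, so Jacobi converges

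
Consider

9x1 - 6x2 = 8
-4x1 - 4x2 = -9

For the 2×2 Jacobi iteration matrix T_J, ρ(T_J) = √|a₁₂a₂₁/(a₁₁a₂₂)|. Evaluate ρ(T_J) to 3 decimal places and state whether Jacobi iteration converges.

0.816

a₁₂a₂₁/(a₁₁a₂₂) = (-6)·(-4) / ((9)·(-4)) = -0.666667
ρ = √|-0.666667| = √0.666667 = 0.816
ρ < 1, so Jacobi converges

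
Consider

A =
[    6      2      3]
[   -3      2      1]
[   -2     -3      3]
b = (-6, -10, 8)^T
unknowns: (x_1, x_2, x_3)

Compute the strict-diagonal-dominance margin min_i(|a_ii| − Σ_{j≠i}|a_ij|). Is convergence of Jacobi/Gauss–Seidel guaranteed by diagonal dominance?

row 1: |6| − (2+3) = 1
row 2: |2| − (3+1) = -2
row 3: |3| − (2+3) = -2
minimum over rows = -2 → not strictly diagonally dominant

-2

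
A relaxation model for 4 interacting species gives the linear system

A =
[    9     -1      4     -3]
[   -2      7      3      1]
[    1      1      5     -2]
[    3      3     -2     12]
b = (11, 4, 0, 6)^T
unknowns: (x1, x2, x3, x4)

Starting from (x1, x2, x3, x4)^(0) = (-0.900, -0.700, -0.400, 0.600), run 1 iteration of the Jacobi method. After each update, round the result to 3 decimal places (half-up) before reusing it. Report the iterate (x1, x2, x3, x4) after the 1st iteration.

Iteration 1:
  x1 = (11 - (-1)·-0.700 - (4)·-0.400 - (-3)·0.600) / (9) = 1.522
  x2 = (4 - (-2)·-0.900 - (3)·-0.400 - (1)·0.600) / (7) = 0.400
  x3 = (0 - (1)·-0.900 - (1)·-0.700 - (-2)·0.600) / (5) = 0.560
  x4 = (6 - (3)·-0.900 - (3)·-0.700 - (-2)·-0.400) / (12) = 0.833

(1.522, 0.400, 0.560, 0.833)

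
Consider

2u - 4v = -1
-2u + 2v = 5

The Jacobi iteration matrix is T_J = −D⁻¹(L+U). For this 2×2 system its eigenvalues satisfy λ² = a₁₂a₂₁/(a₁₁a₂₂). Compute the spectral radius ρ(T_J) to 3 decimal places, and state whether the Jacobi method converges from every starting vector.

a₁₂a₂₁/(a₁₁a₂₂) = (-4)·(-2) / ((2)·(2)) = 2.000000
ρ = √|2.000000| = √2.000000 = 1.414
ρ > 1, so Jacobi diverges

1.414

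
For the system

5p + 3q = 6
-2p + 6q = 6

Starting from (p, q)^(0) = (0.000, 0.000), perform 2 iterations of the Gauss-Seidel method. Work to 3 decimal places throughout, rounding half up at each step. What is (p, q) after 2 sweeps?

Iteration 1:
  p = (6 - (3)·0.000) / (5) = 1.200
  q = (6 - (-2)·1.200) / (6) = 1.400
Iteration 2:
  p = (6 - (3)·1.400) / (5) = 0.360
  q = (6 - (-2)·0.360) / (6) = 1.120

(0.360, 1.120)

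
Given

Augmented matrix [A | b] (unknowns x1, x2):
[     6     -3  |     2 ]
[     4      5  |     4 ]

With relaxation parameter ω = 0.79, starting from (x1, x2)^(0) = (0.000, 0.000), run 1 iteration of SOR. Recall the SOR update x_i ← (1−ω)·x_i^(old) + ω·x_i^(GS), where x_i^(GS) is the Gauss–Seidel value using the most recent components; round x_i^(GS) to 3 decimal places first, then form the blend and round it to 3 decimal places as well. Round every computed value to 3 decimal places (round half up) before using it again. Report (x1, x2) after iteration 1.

(0.263, 0.466)

Iteration 1:
  x1: GS value = (2 - (-3)·0.000) / (6) = 0.333;  x1 ← (1−ω)·0.000 + ω·0.333 = 0.263
  x2: GS value = (4 - (4)·0.263) / (5) = 0.590;  x2 ← (1−ω)·0.000 + ω·0.590 = 0.466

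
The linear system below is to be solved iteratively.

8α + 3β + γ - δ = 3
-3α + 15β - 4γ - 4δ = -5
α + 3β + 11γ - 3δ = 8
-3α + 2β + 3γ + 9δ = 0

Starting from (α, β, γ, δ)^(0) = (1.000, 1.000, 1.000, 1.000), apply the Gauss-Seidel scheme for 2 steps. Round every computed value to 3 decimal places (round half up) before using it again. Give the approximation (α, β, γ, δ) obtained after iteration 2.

(0.137, -0.150, 0.658, -0.140)

Iteration 1:
  α = (3 - (3)·1.000 - (1)·1.000 - (-1)·1.000) / (8) = 0.000
  β = (-5 - (-3)·0.000 - (-4)·1.000 - (-4)·1.000) / (15) = 0.200
  γ = (8 - (1)·0.000 - (3)·0.200 - (-3)·1.000) / (11) = 0.945
  δ = (0 - (-3)·0.000 - (2)·0.200 - (3)·0.945) / (9) = -0.359
Iteration 2:
  α = (3 - (3)·0.200 - (1)·0.945 - (-1)·-0.359) / (8) = 0.137
  β = (-5 - (-3)·0.137 - (-4)·0.945 - (-4)·-0.359) / (15) = -0.150
  γ = (8 - (1)·0.137 - (3)·-0.150 - (-3)·-0.359) / (11) = 0.658
  δ = (0 - (-3)·0.137 - (2)·-0.150 - (3)·0.658) / (9) = -0.140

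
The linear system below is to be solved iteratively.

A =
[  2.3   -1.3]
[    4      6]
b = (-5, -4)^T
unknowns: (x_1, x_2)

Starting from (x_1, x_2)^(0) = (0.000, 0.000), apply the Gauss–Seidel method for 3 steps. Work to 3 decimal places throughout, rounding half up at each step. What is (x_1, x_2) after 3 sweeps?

(-1.899, 0.599)

Iteration 1:
  x_1 = (-5 - (-1.3)·0.000) / (2.3) = -2.174
  x_2 = (-4 - (4)·-2.174) / (6) = 0.783
Iteration 2:
  x_1 = (-5 - (-1.3)·0.783) / (2.3) = -1.731
  x_2 = (-4 - (4)·-1.731) / (6) = 0.487
Iteration 3:
  x_1 = (-5 - (-1.3)·0.487) / (2.3) = -1.899
  x_2 = (-4 - (4)·-1.899) / (6) = 0.599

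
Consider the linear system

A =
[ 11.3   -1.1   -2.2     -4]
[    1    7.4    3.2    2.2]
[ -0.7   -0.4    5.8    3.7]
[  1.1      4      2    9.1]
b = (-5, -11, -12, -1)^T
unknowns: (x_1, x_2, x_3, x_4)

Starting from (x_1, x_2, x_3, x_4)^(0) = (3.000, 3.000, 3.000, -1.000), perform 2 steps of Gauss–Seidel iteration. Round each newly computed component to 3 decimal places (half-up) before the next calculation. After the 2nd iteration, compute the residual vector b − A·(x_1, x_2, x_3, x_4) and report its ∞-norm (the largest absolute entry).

Iteration 1:
  x_1 = (-5 - (-1.1)·3.000 - (-2.2)·3.000 - (-4)·-1.000) / (11.3) = 0.080
  x_2 = (-11 - (1)·0.080 - (3.2)·3.000 - (2.2)·-1.000) / (7.4) = -2.497
  x_3 = (-12 - (-0.7)·0.080 - (-0.4)·-2.497 - (3.7)·-1.000) / (5.8) = -1.594
  x_4 = (-1 - (1.1)·0.080 - (4)·-2.497 - (2)·-1.594) / (9.1) = 1.328
Iteration 2:
  x_1 = (-5 - (-1.1)·-2.497 - (-2.2)·-1.594 - (-4)·1.328) / (11.3) = -0.526
  x_2 = (-11 - (1)·-0.526 - (3.2)·-1.594 - (2.2)·1.328) / (7.4) = -1.121
  x_3 = (-12 - (-0.7)·-0.526 - (-0.4)·-1.121 - (3.7)·1.328) / (5.8) = -3.057
  x_4 = (-1 - (1.1)·-0.526 - (4)·-1.121 - (2)·-3.057) / (9.1) = 1.118
Residual b − A·x = (-2.543, 5.144, 0.777, 0.003); ∞-norm = 5.144

5.144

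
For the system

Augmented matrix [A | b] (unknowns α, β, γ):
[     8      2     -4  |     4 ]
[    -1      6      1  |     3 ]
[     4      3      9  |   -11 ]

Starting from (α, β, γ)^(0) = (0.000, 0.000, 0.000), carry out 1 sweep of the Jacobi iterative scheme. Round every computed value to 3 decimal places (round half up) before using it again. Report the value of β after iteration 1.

0.500

Iteration 1:
  α = (4 - (2)·0.000 - (-4)·0.000) / (8) = 0.500
  β = (3 - (-1)·0.000 - (1)·0.000) / (6) = 0.500
  γ = (-11 - (4)·0.000 - (3)·0.000) / (9) = -1.222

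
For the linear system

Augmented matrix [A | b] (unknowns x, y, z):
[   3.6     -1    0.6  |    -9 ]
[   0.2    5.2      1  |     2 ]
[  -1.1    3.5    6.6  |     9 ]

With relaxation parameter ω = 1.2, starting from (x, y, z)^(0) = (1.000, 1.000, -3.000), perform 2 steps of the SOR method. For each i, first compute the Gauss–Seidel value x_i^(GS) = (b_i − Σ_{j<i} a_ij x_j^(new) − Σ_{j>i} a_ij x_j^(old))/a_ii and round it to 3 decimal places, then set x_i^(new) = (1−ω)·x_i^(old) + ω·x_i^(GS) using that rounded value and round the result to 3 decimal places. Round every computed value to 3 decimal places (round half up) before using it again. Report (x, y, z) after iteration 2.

Iteration 1:
  x: GS value = (-9 - (-1)·1.000 - (0.6)·-3.000) / (3.6) = -1.722;  x ← (1−ω)·1.000 + ω·-1.722 = -2.266
  y: GS value = (2 - (0.2)·-2.266 - (1)·-3.000) / (5.2) = 1.049;  y ← (1−ω)·1.000 + ω·1.049 = 1.059
  z: GS value = (9 - (-1.1)·-2.266 - (3.5)·1.059) / (6.6) = 0.424;  z ← (1−ω)·-3.000 + ω·0.424 = 1.109
Iteration 2:
  x: GS value = (-9 - (-1)·1.059 - (0.6)·1.109) / (3.6) = -2.391;  x ← (1−ω)·-2.266 + ω·-2.391 = -2.416
  y: GS value = (2 - (0.2)·-2.416 - (1)·1.109) / (5.2) = 0.264;  y ← (1−ω)·1.059 + ω·0.264 = 0.105
  z: GS value = (9 - (-1.1)·-2.416 - (3.5)·0.105) / (6.6) = 0.905;  z ← (1−ω)·1.109 + ω·0.905 = 0.864

(-2.416, 0.105, 0.864)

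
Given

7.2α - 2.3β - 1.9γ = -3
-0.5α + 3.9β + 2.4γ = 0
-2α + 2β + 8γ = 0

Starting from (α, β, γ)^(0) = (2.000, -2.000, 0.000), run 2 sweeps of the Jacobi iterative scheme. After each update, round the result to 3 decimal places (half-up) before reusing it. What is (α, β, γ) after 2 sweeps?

Iteration 1:
  α = (-3 - (-2.3)·-2.000 - (-1.9)·0.000) / (7.2) = -1.056
  β = (0 - (-0.5)·2.000 - (2.4)·0.000) / (3.9) = 0.256
  γ = (0 - (-2)·2.000 - (2)·-2.000) / (8) = 1.000
Iteration 2:
  α = (-3 - (-2.3)·0.256 - (-1.9)·1.000) / (7.2) = -0.071
  β = (0 - (-0.5)·-1.056 - (2.4)·1.000) / (3.9) = -0.751
  γ = (0 - (-2)·-1.056 - (2)·0.256) / (8) = -0.328

(-0.071, -0.751, -0.328)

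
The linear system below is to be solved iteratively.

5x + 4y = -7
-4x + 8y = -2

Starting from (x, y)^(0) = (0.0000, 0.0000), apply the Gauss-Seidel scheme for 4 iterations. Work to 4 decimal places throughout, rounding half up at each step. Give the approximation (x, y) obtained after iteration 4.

(-0.8224, -0.6612)

Iteration 1:
  x = (-7 - (4)·0.0000) / (5) = -1.4000
  y = (-2 - (-4)·-1.4000) / (8) = -0.9500
Iteration 2:
  x = (-7 - (4)·-0.9500) / (5) = -0.6400
  y = (-2 - (-4)·-0.6400) / (8) = -0.5700
Iteration 3:
  x = (-7 - (4)·-0.5700) / (5) = -0.9440
  y = (-2 - (-4)·-0.9440) / (8) = -0.7220
Iteration 4:
  x = (-7 - (4)·-0.7220) / (5) = -0.8224
  y = (-2 - (-4)·-0.8224) / (8) = -0.6612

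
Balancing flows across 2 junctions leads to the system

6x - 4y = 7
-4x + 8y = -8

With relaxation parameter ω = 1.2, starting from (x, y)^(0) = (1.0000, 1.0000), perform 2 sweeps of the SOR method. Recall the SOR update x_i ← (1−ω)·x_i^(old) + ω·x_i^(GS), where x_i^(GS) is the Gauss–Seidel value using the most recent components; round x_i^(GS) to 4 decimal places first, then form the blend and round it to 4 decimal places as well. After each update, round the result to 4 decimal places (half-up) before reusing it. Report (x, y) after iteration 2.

(0.8400, -0.6560)

Iteration 1:
  x: GS value = (7 - (-4)·1.0000) / (6) = 1.8333;  x ← (1−ω)·1.0000 + ω·1.8333 = 2.0000
  y: GS value = (-8 - (-4)·2.0000) / (8) = 0.0000;  y ← (1−ω)·1.0000 + ω·0.0000 = -0.2000
Iteration 2:
  x: GS value = (7 - (-4)·-0.2000) / (6) = 1.0333;  x ← (1−ω)·2.0000 + ω·1.0333 = 0.8400
  y: GS value = (-8 - (-4)·0.8400) / (8) = -0.5800;  y ← (1−ω)·-0.2000 + ω·-0.5800 = -0.6560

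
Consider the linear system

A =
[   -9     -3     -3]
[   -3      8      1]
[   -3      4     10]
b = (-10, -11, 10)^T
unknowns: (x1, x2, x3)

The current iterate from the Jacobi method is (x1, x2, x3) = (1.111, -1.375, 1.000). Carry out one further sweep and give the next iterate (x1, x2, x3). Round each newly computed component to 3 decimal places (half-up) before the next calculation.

(1.236, -1.083, 1.883)

One sweep:
  x1 = (-10 - (-3)·-1.375 - (-3)·1.000) / (-9) = 1.236
  x2 = (-11 - (-3)·1.111 - (1)·1.000) / (8) = -1.083
  x3 = (10 - (-3)·1.111 - (4)·-1.375) / (10) = 1.883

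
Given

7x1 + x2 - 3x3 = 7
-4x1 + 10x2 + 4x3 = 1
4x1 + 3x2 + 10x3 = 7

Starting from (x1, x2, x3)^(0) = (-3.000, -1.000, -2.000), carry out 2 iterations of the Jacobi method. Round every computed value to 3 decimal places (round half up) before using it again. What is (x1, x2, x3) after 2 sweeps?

Iteration 1:
  x1 = (7 - (1)·-1.000 - (-3)·-2.000) / (7) = 0.286
  x2 = (1 - (-4)·-3.000 - (4)·-2.000) / (10) = -0.300
  x3 = (7 - (4)·-3.000 - (3)·-1.000) / (10) = 2.200
Iteration 2:
  x1 = (7 - (1)·-0.300 - (-3)·2.200) / (7) = 1.986
  x2 = (1 - (-4)·0.286 - (4)·2.200) / (10) = -0.666
  x3 = (7 - (4)·0.286 - (3)·-0.300) / (10) = 0.676

(1.986, -0.666, 0.676)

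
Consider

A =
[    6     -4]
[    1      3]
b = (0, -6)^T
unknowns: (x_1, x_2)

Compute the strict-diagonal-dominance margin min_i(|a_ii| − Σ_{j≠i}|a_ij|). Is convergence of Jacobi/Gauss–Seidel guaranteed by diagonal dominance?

2

row 1: |6| − (4) = 2
row 2: |3| − (1) = 2
minimum over rows = 2 → strictly diagonally dominant (convergence guaranteed)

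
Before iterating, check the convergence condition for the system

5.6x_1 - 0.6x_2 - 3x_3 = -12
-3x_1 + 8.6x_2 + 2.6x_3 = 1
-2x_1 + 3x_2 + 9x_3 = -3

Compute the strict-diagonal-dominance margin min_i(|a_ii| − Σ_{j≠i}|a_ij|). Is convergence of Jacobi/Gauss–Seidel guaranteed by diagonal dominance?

row 1: |5.6| − (0.6+3) = 2
row 2: |8.6| − (3+2.6) = 3
row 3: |9| − (2+3) = 4
minimum over rows = 2 → strictly diagonally dominant (convergence guaranteed)

2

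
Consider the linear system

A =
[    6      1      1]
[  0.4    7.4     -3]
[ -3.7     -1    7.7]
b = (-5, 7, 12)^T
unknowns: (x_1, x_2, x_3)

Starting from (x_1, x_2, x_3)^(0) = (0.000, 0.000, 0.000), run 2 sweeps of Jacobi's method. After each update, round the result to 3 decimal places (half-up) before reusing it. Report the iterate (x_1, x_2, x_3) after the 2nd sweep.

(-1.251, 1.623, 1.281)

Iteration 1:
  x_1 = (-5 - (1)·0.000 - (1)·0.000) / (6) = -0.833
  x_2 = (7 - (0.4)·0.000 - (-3)·0.000) / (7.4) = 0.946
  x_3 = (12 - (-3.7)·0.000 - (-1)·0.000) / (7.7) = 1.558
Iteration 2:
  x_1 = (-5 - (1)·0.946 - (1)·1.558) / (6) = -1.251
  x_2 = (7 - (0.4)·-0.833 - (-3)·1.558) / (7.4) = 1.623
  x_3 = (12 - (-3.7)·-0.833 - (-1)·0.946) / (7.7) = 1.281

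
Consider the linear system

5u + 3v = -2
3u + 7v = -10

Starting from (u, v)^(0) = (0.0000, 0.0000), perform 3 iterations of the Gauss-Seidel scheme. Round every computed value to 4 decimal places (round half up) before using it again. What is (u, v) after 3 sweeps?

(0.5482, -1.6635)

Iteration 1:
  u = (-2 - (3)·0.0000) / (5) = -0.4000
  v = (-10 - (3)·-0.4000) / (7) = -1.2571
Iteration 2:
  u = (-2 - (3)·-1.2571) / (5) = 0.3543
  v = (-10 - (3)·0.3543) / (7) = -1.5804
Iteration 3:
  u = (-2 - (3)·-1.5804) / (5) = 0.5482
  v = (-10 - (3)·0.5482) / (7) = -1.6635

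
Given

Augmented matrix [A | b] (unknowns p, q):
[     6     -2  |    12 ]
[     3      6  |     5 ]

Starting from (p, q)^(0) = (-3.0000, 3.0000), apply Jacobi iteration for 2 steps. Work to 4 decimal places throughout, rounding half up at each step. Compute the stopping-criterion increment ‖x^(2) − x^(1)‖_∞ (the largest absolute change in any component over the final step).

3.0000

Iteration 1:
  p = (12 - (-2)·3.0000) / (6) = 3.0000
  q = (5 - (3)·-3.0000) / (6) = 2.3333
Iteration 2:
  p = (12 - (-2)·2.3333) / (6) = 2.7778
  q = (5 - (3)·3.0000) / (6) = -0.6667
Change: (-0.2222, -3.0000) → max |·| = 3.0000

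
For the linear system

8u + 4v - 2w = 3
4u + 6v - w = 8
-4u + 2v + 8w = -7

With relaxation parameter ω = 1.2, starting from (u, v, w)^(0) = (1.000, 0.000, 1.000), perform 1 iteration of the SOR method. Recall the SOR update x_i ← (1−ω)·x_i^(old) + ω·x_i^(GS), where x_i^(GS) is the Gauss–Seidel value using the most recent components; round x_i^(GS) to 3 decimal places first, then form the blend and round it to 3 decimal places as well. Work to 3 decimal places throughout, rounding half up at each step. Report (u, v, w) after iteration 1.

(0.550, 1.360, -1.328)

Iteration 1:
  u: GS value = (3 - (4)·0.000 - (-2)·1.000) / (8) = 0.625;  u ← (1−ω)·1.000 + ω·0.625 = 0.550
  v: GS value = (8 - (4)·0.550 - (-1)·1.000) / (6) = 1.133;  v ← (1−ω)·0.000 + ω·1.133 = 1.360
  w: GS value = (-7 - (-4)·0.550 - (2)·1.360) / (8) = -0.940;  w ← (1−ω)·1.000 + ω·-0.940 = -1.328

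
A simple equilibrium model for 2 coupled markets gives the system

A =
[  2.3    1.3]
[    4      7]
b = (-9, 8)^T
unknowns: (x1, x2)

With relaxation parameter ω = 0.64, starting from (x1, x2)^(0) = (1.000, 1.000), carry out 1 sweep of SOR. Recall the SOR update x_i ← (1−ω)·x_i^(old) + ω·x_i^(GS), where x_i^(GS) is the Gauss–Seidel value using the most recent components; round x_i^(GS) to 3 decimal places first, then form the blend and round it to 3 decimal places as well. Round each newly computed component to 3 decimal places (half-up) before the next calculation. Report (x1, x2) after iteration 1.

(-2.506, 2.008)

Iteration 1:
  x1: GS value = (-9 - (1.3)·1.000) / (2.3) = -4.478;  x1 ← (1−ω)·1.000 + ω·-4.478 = -2.506
  x2: GS value = (8 - (4)·-2.506) / (7) = 2.575;  x2 ← (1−ω)·1.000 + ω·2.575 = 2.008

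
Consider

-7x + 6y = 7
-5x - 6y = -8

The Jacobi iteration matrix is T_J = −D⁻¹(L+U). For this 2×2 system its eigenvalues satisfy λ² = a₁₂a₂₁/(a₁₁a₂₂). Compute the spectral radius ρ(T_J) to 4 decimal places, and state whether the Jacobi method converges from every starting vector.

0.8452

a₁₂a₂₁/(a₁₁a₂₂) = (6)·(-5) / ((-7)·(-6)) = -0.714286
ρ = √|-0.714286| = √0.714286 = 0.8452
ρ < 1, so Jacobi converges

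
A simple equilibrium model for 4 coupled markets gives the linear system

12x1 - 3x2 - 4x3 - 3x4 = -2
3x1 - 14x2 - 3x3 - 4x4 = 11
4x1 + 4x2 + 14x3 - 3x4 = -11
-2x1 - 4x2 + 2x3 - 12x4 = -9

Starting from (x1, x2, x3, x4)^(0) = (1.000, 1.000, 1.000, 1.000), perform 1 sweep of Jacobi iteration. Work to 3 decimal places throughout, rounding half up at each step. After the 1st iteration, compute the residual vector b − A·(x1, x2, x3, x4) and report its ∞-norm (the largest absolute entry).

Iteration 1:
  x1 = (-2 - (-3)·1.000 - (-4)·1.000 - (-3)·1.000) / (12) = 0.667
  x2 = (11 - (3)·1.000 - (-3)·1.000 - (-4)·1.000) / (-14) = -1.071
  x3 = (-11 - (4)·1.000 - (4)·1.000 - (-3)·1.000) / (14) = -1.143
  x4 = (-9 - (-2)·1.000 - (-4)·1.000 - (2)·1.000) / (-12) = 0.417
Residual b − A·x = (-16.538, -7.756, 7.869, -4.660); ∞-norm = 16.538

16.538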